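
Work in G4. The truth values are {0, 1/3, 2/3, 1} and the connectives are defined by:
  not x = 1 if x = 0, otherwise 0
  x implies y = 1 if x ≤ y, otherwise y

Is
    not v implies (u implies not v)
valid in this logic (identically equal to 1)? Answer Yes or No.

Yes

u = 0, v = 0 ↦ 1
u = 0, v = 1/3 ↦ 1
u = 0, v = 2/3 ↦ 1
u = 0, v = 1 ↦ 1
u = 1/3, v = 0 ↦ 1
u = 1/3, v = 1/3 ↦ 1
u = 1/3, v = 2/3 ↦ 1
u = 1/3, v = 1 ↦ 1
u = 2/3, v = 0 ↦ 1
u = 2/3, v = 1/3 ↦ 1
u = 2/3, v = 2/3 ↦ 1
u = 2/3, v = 1 ↦ 1
u = 1, v = 0 ↦ 1
u = 1, v = 1/3 ↦ 1
u = 1, v = 2/3 ↦ 1
u = 1, v = 1 ↦ 1
Every assignment gives a value ≥ 1.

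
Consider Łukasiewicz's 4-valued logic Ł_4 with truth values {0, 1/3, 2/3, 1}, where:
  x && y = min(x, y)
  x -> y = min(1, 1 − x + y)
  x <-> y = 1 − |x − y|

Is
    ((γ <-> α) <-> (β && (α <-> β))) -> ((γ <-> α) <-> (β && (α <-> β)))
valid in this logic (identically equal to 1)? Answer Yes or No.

Yes

At α = 1/3, β = 1, γ = 2/3, for instance:
γ <-> α = 2/3 <-> 1/3 = 2/3
α <-> β = 1/3 <-> 1 = 1/3
β && (α <-> β) = 1 && 1/3 = 1/3
(γ <-> α) <-> (β && (α <-> β)) = 2/3 <-> 1/3 = 2/3
((γ <-> α) <-> (β && (α <-> β))) -> ((γ <-> α) <-> (β && (α <-> β))) = 2/3 -> 2/3 = 1
and checking the remaining 63 assignments likewise gives ≥ 1 in every case.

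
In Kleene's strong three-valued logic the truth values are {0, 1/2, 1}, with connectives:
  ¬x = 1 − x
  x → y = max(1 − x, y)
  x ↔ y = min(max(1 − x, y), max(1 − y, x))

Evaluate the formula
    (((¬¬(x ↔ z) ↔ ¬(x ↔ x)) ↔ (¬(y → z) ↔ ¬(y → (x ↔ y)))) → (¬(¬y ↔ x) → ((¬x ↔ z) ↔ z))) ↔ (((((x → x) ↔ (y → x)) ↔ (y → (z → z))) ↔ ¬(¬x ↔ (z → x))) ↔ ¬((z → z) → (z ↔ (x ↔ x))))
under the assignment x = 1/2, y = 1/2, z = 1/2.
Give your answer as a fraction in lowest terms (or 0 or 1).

1/2

x ↔ z = 1/2 ↔ 1/2 = 1/2
¬(x ↔ z) = ¬1/2 = 1/2
¬¬(x ↔ z) = ¬1/2 = 1/2
x ↔ x = 1/2 ↔ 1/2 = 1/2
¬(x ↔ x) = ¬1/2 = 1/2
¬¬(x ↔ z) ↔ ¬(x ↔ x) = 1/2 ↔ 1/2 = 1/2
y → z = 1/2 → 1/2 = 1/2
¬(y → z) = ¬1/2 = 1/2
x ↔ y = 1/2 ↔ 1/2 = 1/2
y → (x ↔ y) = 1/2 → 1/2 = 1/2
¬(y → (x ↔ y)) = ¬1/2 = 1/2
¬(y → z) ↔ ¬(y → (x ↔ y)) = 1/2 ↔ 1/2 = 1/2
(¬¬(x ↔ z) ↔ ¬(x ↔ x)) ↔ (¬(y → z) ↔ ¬(y → (x ↔ y))) = 1/2 ↔ 1/2 = 1/2
¬y = ¬1/2 = 1/2
¬y ↔ x = 1/2 ↔ 1/2 = 1/2
¬(¬y ↔ x) = ¬1/2 = 1/2
¬x = ¬1/2 = 1/2
¬x ↔ z = 1/2 ↔ 1/2 = 1/2
(¬x ↔ z) ↔ z = 1/2 ↔ 1/2 = 1/2
¬(¬y ↔ x) → ((¬x ↔ z) ↔ z) = 1/2 → 1/2 = 1/2
((¬¬(x ↔ z) ↔ ¬(x ↔ x)) ↔ (¬(y → z) ↔ ¬(y → (x ↔ y)))) → (¬(¬y ↔ x) → ((¬x ↔ z) ↔ z)) = 1/2 → 1/2 = 1/2
x → x = 1/2 → 1/2 = 1/2
y → x = 1/2 → 1/2 = 1/2
(x → x) ↔ (y → x) = 1/2 ↔ 1/2 = 1/2
z → z = 1/2 → 1/2 = 1/2
y → (z → z) = 1/2 → 1/2 = 1/2
((x → x) ↔ (y → x)) ↔ (y → (z → z)) = 1/2 ↔ 1/2 = 1/2
¬x = ¬1/2 = 1/2
z → x = 1/2 → 1/2 = 1/2
¬x ↔ (z → x) = 1/2 ↔ 1/2 = 1/2
¬(¬x ↔ (z → x)) = ¬1/2 = 1/2
(((x → x) ↔ (y → x)) ↔ (y → (z → z))) ↔ ¬(¬x ↔ (z → x)) = 1/2 ↔ 1/2 = 1/2
z → z = 1/2 → 1/2 = 1/2
x ↔ x = 1/2 ↔ 1/2 = 1/2
z ↔ (x ↔ x) = 1/2 ↔ 1/2 = 1/2
(z → z) → (z ↔ (x ↔ x)) = 1/2 → 1/2 = 1/2
¬((z → z) → (z ↔ (x ↔ x))) = ¬1/2 = 1/2
((((x → x) ↔ (y → x)) ↔ (y → (z → z))) ↔ ¬(¬x ↔ (z → x))) ↔ ¬((z → z) → (z ↔ (x ↔ x))) = 1/2 ↔ 1/2 = 1/2
(((¬¬(x ↔ z) ↔ ¬(x ↔ x)) ↔ (¬(y → z) ↔ ¬(y → (x ↔ y)))) → (¬(¬y ↔ x) → ((¬x ↔ z) ↔ z))) ↔ (((((x → x) ↔ (y → x)) ↔ (y → (z → z))) ↔ ¬(¬x ↔ (z → x))) ↔ ¬((z → z) → (z ↔ (x ↔ x)))) = 1/2 ↔ 1/2 = 1/2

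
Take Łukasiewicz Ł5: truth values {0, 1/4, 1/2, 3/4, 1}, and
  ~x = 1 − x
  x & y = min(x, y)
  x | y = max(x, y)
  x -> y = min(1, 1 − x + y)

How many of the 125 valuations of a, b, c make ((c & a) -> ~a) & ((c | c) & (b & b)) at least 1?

3

value 1: 3 assignments (counts)
value 3/4: 9 assignments
value 1/2: 27 assignments
value 1/4: 37 assignments
value 0: 49 assignments
So 3 of the 125 assignments meet the threshold.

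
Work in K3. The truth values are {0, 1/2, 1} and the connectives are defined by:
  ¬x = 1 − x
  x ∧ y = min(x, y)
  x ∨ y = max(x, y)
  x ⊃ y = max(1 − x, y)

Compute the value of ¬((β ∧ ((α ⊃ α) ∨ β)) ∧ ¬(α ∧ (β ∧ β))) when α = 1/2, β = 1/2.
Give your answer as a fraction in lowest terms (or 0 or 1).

1/2

α ⊃ α = 1/2 ⊃ 1/2 = 1/2
(α ⊃ α) ∨ β = 1/2 ∨ 1/2 = 1/2
β ∧ ((α ⊃ α) ∨ β) = 1/2 ∧ 1/2 = 1/2
β ∧ β = 1/2 ∧ 1/2 = 1/2
α ∧ (β ∧ β) = 1/2 ∧ 1/2 = 1/2
¬(α ∧ (β ∧ β)) = ¬1/2 = 1/2
(β ∧ ((α ⊃ α) ∨ β)) ∧ ¬(α ∧ (β ∧ β)) = 1/2 ∧ 1/2 = 1/2
¬((β ∧ ((α ⊃ α) ∨ β)) ∧ ¬(α ∧ (β ∧ β))) = ¬1/2 = 1/2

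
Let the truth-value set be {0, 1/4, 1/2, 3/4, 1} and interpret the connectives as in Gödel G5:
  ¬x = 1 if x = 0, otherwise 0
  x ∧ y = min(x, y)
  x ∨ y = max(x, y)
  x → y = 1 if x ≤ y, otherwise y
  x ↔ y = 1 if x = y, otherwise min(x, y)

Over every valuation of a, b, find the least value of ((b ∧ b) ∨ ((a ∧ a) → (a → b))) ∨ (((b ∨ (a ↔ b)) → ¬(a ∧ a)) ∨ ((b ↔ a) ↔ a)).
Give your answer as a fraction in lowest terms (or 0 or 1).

1/4

Take a = 1/2, b = 1/4:
b ∧ b = 1/4 ∧ 1/4 = 1/4
a ∧ a = 1/2 ∧ 1/2 = 1/2
a → b = 1/2 → 1/4 = 1/4
(a ∧ a) → (a → b) = 1/2 → 1/4 = 1/4
(b ∧ b) ∨ ((a ∧ a) → (a → b)) = 1/4 ∨ 1/4 = 1/4
a ↔ b = 1/2 ↔ 1/4 = 1/4
b ∨ (a ↔ b) = 1/4 ∨ 1/4 = 1/4
a ∧ a = 1/2 ∧ 1/2 = 1/2
¬(a ∧ a) = ¬1/2 = 0
(b ∨ (a ↔ b)) → ¬(a ∧ a) = 1/4 → 0 = 0
b ↔ a = 1/4 ↔ 1/2 = 1/4
(b ↔ a) ↔ a = 1/4 ↔ 1/2 = 1/4
((b ∨ (a ↔ b)) → ¬(a ∧ a)) ∨ ((b ↔ a) ↔ a) = 0 ∨ 1/4 = 1/4
((b ∧ b) ∨ ((a ∧ a) → (a → b))) ∨ (((b ∨ (a ↔ b)) → ¬(a ∧ a)) ∨ ((b ↔ a) ↔ a)) = 1/4 ∨ 1/4 = 1/4
No assignment yields a value below 1/4, so this is the minimum.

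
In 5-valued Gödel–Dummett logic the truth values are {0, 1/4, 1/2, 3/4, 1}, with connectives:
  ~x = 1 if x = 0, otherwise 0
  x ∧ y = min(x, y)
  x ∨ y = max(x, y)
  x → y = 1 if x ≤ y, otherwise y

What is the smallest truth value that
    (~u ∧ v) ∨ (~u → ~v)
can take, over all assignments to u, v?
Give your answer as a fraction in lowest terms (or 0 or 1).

Take u = 0, v = 1/4:
~u = ~0 = 1
~u ∧ v = 1 ∧ 1/4 = 1/4
~u = ~0 = 1
~v = ~1/4 = 0
~u → ~v = 1 → 0 = 0
(~u ∧ v) ∨ (~u → ~v) = 1/4 ∨ 0 = 1/4
No assignment yields a value below 1/4, so this is the minimum.

1/4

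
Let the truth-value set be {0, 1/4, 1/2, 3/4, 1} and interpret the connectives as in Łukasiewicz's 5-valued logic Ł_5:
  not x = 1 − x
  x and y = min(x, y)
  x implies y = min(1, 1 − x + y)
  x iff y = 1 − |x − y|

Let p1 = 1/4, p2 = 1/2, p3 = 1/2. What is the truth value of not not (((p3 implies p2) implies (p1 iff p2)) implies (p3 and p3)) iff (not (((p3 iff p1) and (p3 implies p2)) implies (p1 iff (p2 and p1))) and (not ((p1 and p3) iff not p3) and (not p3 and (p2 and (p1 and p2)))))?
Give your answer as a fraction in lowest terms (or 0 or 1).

p3 implies p2 = 1/2 implies 1/2 = 1
p1 iff p2 = 1/4 iff 1/2 = 3/4
(p3 implies p2) implies (p1 iff p2) = 1 implies 3/4 = 3/4
p3 and p3 = 1/2 and 1/2 = 1/2
((p3 implies p2) implies (p1 iff p2)) implies (p3 and p3) = 3/4 implies 1/2 = 3/4
not (((p3 implies p2) implies (p1 iff p2)) implies (p3 and p3)) = not 3/4 = 1/4
not not (((p3 implies p2) implies (p1 iff p2)) implies (p3 and p3)) = not 1/4 = 3/4
p3 iff p1 = 1/2 iff 1/4 = 3/4
p3 implies p2 = 1/2 implies 1/2 = 1
(p3 iff p1) and (p3 implies p2) = 3/4 and 1 = 3/4
p2 and p1 = 1/2 and 1/4 = 1/4
p1 iff (p2 and p1) = 1/4 iff 1/4 = 1
((p3 iff p1) and (p3 implies p2)) implies (p1 iff (p2 and p1)) = 3/4 implies 1 = 1
not (((p3 iff p1) and (p3 implies p2)) implies (p1 iff (p2 and p1))) = not 1 = 0
p1 and p3 = 1/4 and 1/2 = 1/4
not p3 = not 1/2 = 1/2
(p1 and p3) iff not p3 = 1/4 iff 1/2 = 3/4
not ((p1 and p3) iff not p3) = not 3/4 = 1/4
not p3 = not 1/2 = 1/2
p1 and p2 = 1/4 and 1/2 = 1/4
p2 and (p1 and p2) = 1/2 and 1/4 = 1/4
not p3 and (p2 and (p1 and p2)) = 1/2 and 1/4 = 1/4
not ((p1 and p3) iff not p3) and (not p3 and (p2 and (p1 and p2))) = 1/4 and 1/4 = 1/4
not (((p3 iff p1) and (p3 implies p2)) implies (p1 iff (p2 and p1))) and (not ((p1 and p3) iff not p3) and (not p3 and (p2 and (p1 and p2)))) = 0 and 1/4 = 0
not not (((p3 implies p2) implies (p1 iff p2)) implies (p3 and p3)) iff (not (((p3 iff p1) and (p3 implies p2)) implies (p1 iff (p2 and p1))) and (not ((p1 and p3) iff not p3) and (not p3 and (p2 and (p1 and p2))))) = 3/4 iff 0 = 1/4

1/4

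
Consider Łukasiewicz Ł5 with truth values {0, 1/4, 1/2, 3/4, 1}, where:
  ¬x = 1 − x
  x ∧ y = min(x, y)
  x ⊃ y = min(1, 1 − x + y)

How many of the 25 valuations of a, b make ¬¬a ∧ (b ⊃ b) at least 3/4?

value 1: 5 assignments (counts)
value 3/4: 5 assignments (counts)
value 1/2: 5 assignments
value 1/4: 5 assignments
value 0: 5 assignments
So 10 of the 25 assignments meet the threshold.

10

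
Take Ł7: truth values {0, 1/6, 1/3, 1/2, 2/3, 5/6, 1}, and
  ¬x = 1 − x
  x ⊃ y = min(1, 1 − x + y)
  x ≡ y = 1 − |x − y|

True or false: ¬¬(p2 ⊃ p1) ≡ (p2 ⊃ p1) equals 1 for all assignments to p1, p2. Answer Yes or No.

At p1 = 5/6, p2 = 1/6, for instance:
p2 ⊃ p1 = 1/6 ⊃ 5/6 = 1
¬(p2 ⊃ p1) = ¬1 = 0
¬¬(p2 ⊃ p1) = ¬0 = 1
¬¬(p2 ⊃ p1) ≡ (p2 ⊃ p1) = 1 ≡ 1 = 1
and checking the remaining 48 assignments likewise gives ≥ 1 in every case.

Yes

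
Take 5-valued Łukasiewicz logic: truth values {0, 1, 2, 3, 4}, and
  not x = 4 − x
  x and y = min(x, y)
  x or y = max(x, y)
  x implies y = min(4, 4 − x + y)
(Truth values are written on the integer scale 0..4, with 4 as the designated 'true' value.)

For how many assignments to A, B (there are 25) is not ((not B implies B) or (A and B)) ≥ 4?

value 4: 5 assignments (counts)
value 2: 5 assignments
value 0: 15 assignments
So 5 of the 25 assignments meet the threshold.

5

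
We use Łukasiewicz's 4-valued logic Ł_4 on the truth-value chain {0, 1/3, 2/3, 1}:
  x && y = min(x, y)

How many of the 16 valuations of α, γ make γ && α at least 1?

α = 0, γ = 0 ↦ 0  <
α = 0, γ = 1/3 ↦ 0  <
α = 0, γ = 2/3 ↦ 0  <
α = 0, γ = 1 ↦ 0  <
α = 1/3, γ = 0 ↦ 0  <
α = 1/3, γ = 1/3 ↦ 1/3  <
α = 1/3, γ = 2/3 ↦ 1/3  <
α = 1/3, γ = 1 ↦ 1/3  <
α = 2/3, γ = 0 ↦ 0  <
α = 2/3, γ = 1/3 ↦ 1/3  <
α = 2/3, γ = 2/3 ↦ 2/3  <
α = 2/3, γ = 1 ↦ 2/3  <
α = 1, γ = 0 ↦ 0  <
α = 1, γ = 1/3 ↦ 1/3  <
α = 1, γ = 2/3 ↦ 2/3  <
α = 1, γ = 1 ↦ 1  ≥
So 1 of the 16 assignments meets the threshold.

1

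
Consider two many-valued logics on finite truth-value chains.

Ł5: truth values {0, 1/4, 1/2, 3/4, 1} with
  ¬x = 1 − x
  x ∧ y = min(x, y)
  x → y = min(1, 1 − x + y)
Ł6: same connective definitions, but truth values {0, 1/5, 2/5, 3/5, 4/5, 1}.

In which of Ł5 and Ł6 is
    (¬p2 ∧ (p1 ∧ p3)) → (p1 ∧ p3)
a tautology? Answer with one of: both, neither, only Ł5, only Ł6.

In Ł5: every assignment gives 1 — tautology.
In Ł6: every assignment gives 1 — tautology.

both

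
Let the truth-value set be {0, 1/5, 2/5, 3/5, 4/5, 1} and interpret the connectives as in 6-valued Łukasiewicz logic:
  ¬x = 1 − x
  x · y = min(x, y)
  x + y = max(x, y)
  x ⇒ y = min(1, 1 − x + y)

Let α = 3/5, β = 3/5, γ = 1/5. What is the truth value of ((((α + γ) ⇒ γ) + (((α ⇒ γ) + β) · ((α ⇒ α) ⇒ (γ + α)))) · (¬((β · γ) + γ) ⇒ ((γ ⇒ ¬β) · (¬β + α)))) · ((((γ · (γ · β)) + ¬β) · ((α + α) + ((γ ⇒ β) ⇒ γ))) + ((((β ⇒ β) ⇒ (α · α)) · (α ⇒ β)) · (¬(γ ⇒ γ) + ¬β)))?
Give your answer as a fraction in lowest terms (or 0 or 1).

α + γ = 3/5 + 1/5 = 3/5
(α + γ) ⇒ γ = 3/5 ⇒ 1/5 = 3/5
α ⇒ γ = 3/5 ⇒ 1/5 = 3/5
(α ⇒ γ) + β = 3/5 + 3/5 = 3/5
α ⇒ α = 3/5 ⇒ 3/5 = 1
γ + α = 1/5 + 3/5 = 3/5
(α ⇒ α) ⇒ (γ + α) = 1 ⇒ 3/5 = 3/5
((α ⇒ γ) + β) · ((α ⇒ α) ⇒ (γ + α)) = 3/5 · 3/5 = 3/5
((α + γ) ⇒ γ) + (((α ⇒ γ) + β) · ((α ⇒ α) ⇒ (γ + α))) = 3/5 + 3/5 = 3/5
β · γ = 3/5 · 1/5 = 1/5
(β · γ) + γ = 1/5 + 1/5 = 1/5
¬((β · γ) + γ) = ¬1/5 = 4/5
¬β = ¬3/5 = 2/5
γ ⇒ ¬β = 1/5 ⇒ 2/5 = 1
¬β = ¬3/5 = 2/5
¬β + α = 2/5 + 3/5 = 3/5
(γ ⇒ ¬β) · (¬β + α) = 1 · 3/5 = 3/5
¬((β · γ) + γ) ⇒ ((γ ⇒ ¬β) · (¬β + α)) = 4/5 ⇒ 3/5 = 4/5
(((α + γ) ⇒ γ) + (((α ⇒ γ) + β) · ((α ⇒ α) ⇒ (γ + α)))) · (¬((β · γ) + γ) ⇒ ((γ ⇒ ¬β) · (¬β + α))) = 3/5 · 4/5 = 3/5
γ · β = 1/5 · 3/5 = 1/5
γ · (γ · β) = 1/5 · 1/5 = 1/5
¬β = ¬3/5 = 2/5
(γ · (γ · β)) + ¬β = 1/5 + 2/5 = 2/5
α + α = 3/5 + 3/5 = 3/5
γ ⇒ β = 1/5 ⇒ 3/5 = 1
(γ ⇒ β) ⇒ γ = 1 ⇒ 1/5 = 1/5
(α + α) + ((γ ⇒ β) ⇒ γ) = 3/5 + 1/5 = 3/5
((γ · (γ · β)) + ¬β) · ((α + α) + ((γ ⇒ β) ⇒ γ)) = 2/5 · 3/5 = 2/5
β ⇒ β = 3/5 ⇒ 3/5 = 1
α · α = 3/5 · 3/5 = 3/5
(β ⇒ β) ⇒ (α · α) = 1 ⇒ 3/5 = 3/5
α ⇒ β = 3/5 ⇒ 3/5 = 1
((β ⇒ β) ⇒ (α · α)) · (α ⇒ β) = 3/5 · 1 = 3/5
γ ⇒ γ = 1/5 ⇒ 1/5 = 1
¬(γ ⇒ γ) = ¬1 = 0
¬β = ¬3/5 = 2/5
¬(γ ⇒ γ) + ¬β = 0 + 2/5 = 2/5
(((β ⇒ β) ⇒ (α · α)) · (α ⇒ β)) · (¬(γ ⇒ γ) + ¬β) = 3/5 · 2/5 = 2/5
(((γ · (γ · β)) + ¬β) · ((α + α) + ((γ ⇒ β) ⇒ γ))) + ((((β ⇒ β) ⇒ (α · α)) · (α ⇒ β)) · (¬(γ ⇒ γ) + ¬β)) = 2/5 + 2/5 = 2/5
((((α + γ) ⇒ γ) + (((α ⇒ γ) + β) · ((α ⇒ α) ⇒ (γ + α)))) · (¬((β · γ) + γ) ⇒ ((γ ⇒ ¬β) · (¬β + α)))) · ((((γ · (γ · β)) + ¬β) · ((α + α) + ((γ ⇒ β) ⇒ γ))) + ((((β ⇒ β) ⇒ (α · α)) · (α ⇒ β)) · (¬(γ ⇒ γ) + ¬β))) = 3/5 · 2/5 = 2/5

2/5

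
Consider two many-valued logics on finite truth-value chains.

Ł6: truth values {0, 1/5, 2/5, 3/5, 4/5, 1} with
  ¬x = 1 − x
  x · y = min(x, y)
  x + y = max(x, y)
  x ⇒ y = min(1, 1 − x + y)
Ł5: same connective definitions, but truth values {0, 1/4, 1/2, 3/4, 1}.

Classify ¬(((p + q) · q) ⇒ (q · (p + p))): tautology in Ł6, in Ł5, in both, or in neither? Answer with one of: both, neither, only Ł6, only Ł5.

neither

In Ł6: at p = 0, q = 0 the value is 0 — not a tautology.
In Ł5: at p = 0, q = 0 the value is 0 — not a tautology.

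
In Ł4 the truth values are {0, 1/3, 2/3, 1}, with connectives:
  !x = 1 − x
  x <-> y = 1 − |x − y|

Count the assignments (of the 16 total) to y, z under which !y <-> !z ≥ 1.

4

y = 0, z = 0 ↦ 1  ≥
y = 0, z = 1/3 ↦ 2/3  <
y = 0, z = 2/3 ↦ 1/3  <
y = 0, z = 1 ↦ 0  <
y = 1/3, z = 0 ↦ 2/3  <
y = 1/3, z = 1/3 ↦ 1  ≥
y = 1/3, z = 2/3 ↦ 2/3  <
y = 1/3, z = 1 ↦ 1/3  <
y = 2/3, z = 0 ↦ 1/3  <
y = 2/3, z = 1/3 ↦ 2/3  <
y = 2/3, z = 2/3 ↦ 1  ≥
y = 2/3, z = 1 ↦ 2/3  <
y = 1, z = 0 ↦ 0  <
y = 1, z = 1/3 ↦ 1/3  <
y = 1, z = 2/3 ↦ 2/3  <
y = 1, z = 1 ↦ 1  ≥
So 4 of the 16 assignments meet the threshold.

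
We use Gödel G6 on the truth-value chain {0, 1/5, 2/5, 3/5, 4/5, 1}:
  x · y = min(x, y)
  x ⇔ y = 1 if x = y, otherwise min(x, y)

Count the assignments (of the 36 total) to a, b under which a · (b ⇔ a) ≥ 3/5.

value 1: 1 assignment (counts)
value 4/5: 3 assignments (counts)
value 3/5: 5 assignments (counts)
value 2/5: 7 assignments
value 1/5: 9 assignments
value 0: 11 assignments
So 9 of the 36 assignments meet the threshold.

9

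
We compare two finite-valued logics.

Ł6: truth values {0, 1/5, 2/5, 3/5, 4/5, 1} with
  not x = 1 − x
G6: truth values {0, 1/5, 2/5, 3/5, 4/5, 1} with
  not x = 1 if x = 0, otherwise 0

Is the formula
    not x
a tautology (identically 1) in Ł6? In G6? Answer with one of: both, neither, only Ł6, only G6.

In Ł6: at x = 1/5 the value is 4/5 — not a tautology.
In G6: at x = 1/5 the value is 0 — not a tautology.

neither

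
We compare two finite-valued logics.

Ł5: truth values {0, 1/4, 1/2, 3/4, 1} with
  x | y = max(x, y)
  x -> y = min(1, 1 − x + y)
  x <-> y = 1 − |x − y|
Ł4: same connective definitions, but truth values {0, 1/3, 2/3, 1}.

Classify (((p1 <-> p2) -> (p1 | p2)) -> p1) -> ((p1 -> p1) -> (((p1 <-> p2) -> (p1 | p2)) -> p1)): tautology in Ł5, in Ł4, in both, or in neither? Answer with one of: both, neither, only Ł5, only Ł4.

In Ł5: every assignment gives 1 — tautology.
In Ł4: every assignment gives 1 — tautology.

both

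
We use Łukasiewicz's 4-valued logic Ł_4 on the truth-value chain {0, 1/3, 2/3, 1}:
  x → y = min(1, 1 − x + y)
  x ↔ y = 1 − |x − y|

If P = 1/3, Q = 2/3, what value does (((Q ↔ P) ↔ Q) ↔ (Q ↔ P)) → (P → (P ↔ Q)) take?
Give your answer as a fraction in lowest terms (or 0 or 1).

1

Q ↔ P = 2/3 ↔ 1/3 = 2/3
(Q ↔ P) ↔ Q = 2/3 ↔ 2/3 = 1
Q ↔ P = 2/3 ↔ 1/3 = 2/3
((Q ↔ P) ↔ Q) ↔ (Q ↔ P) = 1 ↔ 2/3 = 2/3
P ↔ Q = 1/3 ↔ 2/3 = 2/3
P → (P ↔ Q) = 1/3 → 2/3 = 1
(((Q ↔ P) ↔ Q) ↔ (Q ↔ P)) → (P → (P ↔ Q)) = 2/3 → 1 = 1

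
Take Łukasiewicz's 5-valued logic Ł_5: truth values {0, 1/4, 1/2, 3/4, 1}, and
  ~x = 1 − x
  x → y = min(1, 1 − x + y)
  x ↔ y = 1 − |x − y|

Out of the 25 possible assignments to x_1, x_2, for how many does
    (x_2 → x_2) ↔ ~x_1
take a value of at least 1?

5

value 1: 5 assignments (counts)
value 3/4: 5 assignments
value 1/2: 5 assignments
value 1/4: 5 assignments
value 0: 5 assignments
So 5 of the 25 assignments meet the threshold.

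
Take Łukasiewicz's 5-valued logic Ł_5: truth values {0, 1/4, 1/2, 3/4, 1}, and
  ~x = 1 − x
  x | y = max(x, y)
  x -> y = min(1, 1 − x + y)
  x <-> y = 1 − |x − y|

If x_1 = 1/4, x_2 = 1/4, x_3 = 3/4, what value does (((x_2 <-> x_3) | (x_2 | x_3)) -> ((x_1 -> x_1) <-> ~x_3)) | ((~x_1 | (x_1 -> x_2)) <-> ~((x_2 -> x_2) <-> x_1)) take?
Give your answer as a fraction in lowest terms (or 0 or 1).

x_2 <-> x_3 = 1/4 <-> 3/4 = 1/2
x_2 | x_3 = 1/4 | 3/4 = 3/4
(x_2 <-> x_3) | (x_2 | x_3) = 1/2 | 3/4 = 3/4
x_1 -> x_1 = 1/4 -> 1/4 = 1
~x_3 = ~3/4 = 1/4
(x_1 -> x_1) <-> ~x_3 = 1 <-> 1/4 = 1/4
((x_2 <-> x_3) | (x_2 | x_3)) -> ((x_1 -> x_1) <-> ~x_3) = 3/4 -> 1/4 = 1/2
~x_1 = ~1/4 = 3/4
x_1 -> x_2 = 1/4 -> 1/4 = 1
~x_1 | (x_1 -> x_2) = 3/4 | 1 = 1
x_2 -> x_2 = 1/4 -> 1/4 = 1
(x_2 -> x_2) <-> x_1 = 1 <-> 1/4 = 1/4
~((x_2 -> x_2) <-> x_1) = ~1/4 = 3/4
(~x_1 | (x_1 -> x_2)) <-> ~((x_2 -> x_2) <-> x_1) = 1 <-> 3/4 = 3/4
(((x_2 <-> x_3) | (x_2 | x_3)) -> ((x_1 -> x_1) <-> ~x_3)) | ((~x_1 | (x_1 -> x_2)) <-> ~((x_2 -> x_2) <-> x_1)) = 1/2 | 3/4 = 3/4

3/4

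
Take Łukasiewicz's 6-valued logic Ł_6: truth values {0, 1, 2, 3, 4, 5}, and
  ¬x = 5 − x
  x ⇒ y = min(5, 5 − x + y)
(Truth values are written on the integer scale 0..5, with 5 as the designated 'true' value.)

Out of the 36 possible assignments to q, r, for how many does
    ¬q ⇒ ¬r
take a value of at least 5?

value 5: 21 assignments (counts)
value 4: 5 assignments
value 3: 4 assignments
value 2: 3 assignments
value 1: 2 assignments
value 0: 1 assignment
So 21 of the 36 assignments meet the threshold.

21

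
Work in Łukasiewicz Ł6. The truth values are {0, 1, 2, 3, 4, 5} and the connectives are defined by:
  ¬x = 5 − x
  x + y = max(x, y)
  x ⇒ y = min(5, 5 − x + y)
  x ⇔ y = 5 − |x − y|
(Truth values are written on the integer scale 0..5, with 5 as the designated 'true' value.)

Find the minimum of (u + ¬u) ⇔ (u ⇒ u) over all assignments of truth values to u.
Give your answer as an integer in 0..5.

3

Take u = 2:
¬u = ¬2 = 3
u + ¬u = 2 + 3 = 3
u ⇒ u = 2 ⇒ 2 = 5
(u + ¬u) ⇔ (u ⇒ u) = 3 ⇔ 5 = 3
No assignment yields a value below 3, so this is the minimum.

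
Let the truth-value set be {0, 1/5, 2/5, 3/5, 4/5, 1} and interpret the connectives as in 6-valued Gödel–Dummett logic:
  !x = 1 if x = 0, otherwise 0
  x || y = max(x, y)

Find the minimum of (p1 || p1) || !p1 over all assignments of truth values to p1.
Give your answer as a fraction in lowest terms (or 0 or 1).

1/5

Take p1 = 1/5:
p1 || p1 = 1/5 || 1/5 = 1/5
!p1 = !1/5 = 0
(p1 || p1) || !p1 = 1/5 || 0 = 1/5
No assignment yields a value below 1/5, so this is the minimum.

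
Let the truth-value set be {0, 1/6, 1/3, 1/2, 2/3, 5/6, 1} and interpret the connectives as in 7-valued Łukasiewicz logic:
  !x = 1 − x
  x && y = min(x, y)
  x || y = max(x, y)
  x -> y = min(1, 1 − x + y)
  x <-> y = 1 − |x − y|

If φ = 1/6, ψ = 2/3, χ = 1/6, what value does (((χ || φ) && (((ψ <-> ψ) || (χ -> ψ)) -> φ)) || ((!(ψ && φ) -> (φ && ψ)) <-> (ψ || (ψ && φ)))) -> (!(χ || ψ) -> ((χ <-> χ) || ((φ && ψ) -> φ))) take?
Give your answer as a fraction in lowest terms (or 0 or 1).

χ || φ = 1/6 || 1/6 = 1/6
ψ <-> ψ = 2/3 <-> 2/3 = 1
χ -> ψ = 1/6 -> 2/3 = 1
(ψ <-> ψ) || (χ -> ψ) = 1 || 1 = 1
((ψ <-> ψ) || (χ -> ψ)) -> φ = 1 -> 1/6 = 1/6
(χ || φ) && (((ψ <-> ψ) || (χ -> ψ)) -> φ) = 1/6 && 1/6 = 1/6
ψ && φ = 2/3 && 1/6 = 1/6
!(ψ && φ) = !1/6 = 5/6
φ && ψ = 1/6 && 2/3 = 1/6
!(ψ && φ) -> (φ && ψ) = 5/6 -> 1/6 = 1/3
ψ && φ = 2/3 && 1/6 = 1/6
ψ || (ψ && φ) = 2/3 || 1/6 = 2/3
(!(ψ && φ) -> (φ && ψ)) <-> (ψ || (ψ && φ)) = 1/3 <-> 2/3 = 2/3
((χ || φ) && (((ψ <-> ψ) || (χ -> ψ)) -> φ)) || ((!(ψ && φ) -> (φ && ψ)) <-> (ψ || (ψ && φ))) = 1/6 || 2/3 = 2/3
χ || ψ = 1/6 || 2/3 = 2/3
!(χ || ψ) = !2/3 = 1/3
χ <-> χ = 1/6 <-> 1/6 = 1
φ && ψ = 1/6 && 2/3 = 1/6
(φ && ψ) -> φ = 1/6 -> 1/6 = 1
(χ <-> χ) || ((φ && ψ) -> φ) = 1 || 1 = 1
!(χ || ψ) -> ((χ <-> χ) || ((φ && ψ) -> φ)) = 1/3 -> 1 = 1
(((χ || φ) && (((ψ <-> ψ) || (χ -> ψ)) -> φ)) || ((!(ψ && φ) -> (φ && ψ)) <-> (ψ || (ψ && φ)))) -> (!(χ || ψ) -> ((χ <-> χ) || ((φ && ψ) -> φ))) = 2/3 -> 1 = 1

1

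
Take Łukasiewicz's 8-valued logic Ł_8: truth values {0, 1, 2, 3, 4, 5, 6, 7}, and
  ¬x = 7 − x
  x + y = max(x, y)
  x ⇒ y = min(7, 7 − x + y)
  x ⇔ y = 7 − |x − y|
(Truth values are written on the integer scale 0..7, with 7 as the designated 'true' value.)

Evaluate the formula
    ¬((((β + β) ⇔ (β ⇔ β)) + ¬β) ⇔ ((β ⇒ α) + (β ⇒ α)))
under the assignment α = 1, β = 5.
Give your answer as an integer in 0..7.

2

β + β = 5 + 5 = 5
β ⇔ β = 5 ⇔ 5 = 7
(β + β) ⇔ (β ⇔ β) = 5 ⇔ 7 = 5
¬β = ¬5 = 2
((β + β) ⇔ (β ⇔ β)) + ¬β = 5 + 2 = 5
β ⇒ α = 5 ⇒ 1 = 3
β ⇒ α = 5 ⇒ 1 = 3
(β ⇒ α) + (β ⇒ α) = 3 + 3 = 3
(((β + β) ⇔ (β ⇔ β)) + ¬β) ⇔ ((β ⇒ α) + (β ⇒ α)) = 5 ⇔ 3 = 5
¬((((β + β) ⇔ (β ⇔ β)) + ¬β) ⇔ ((β ⇒ α) + (β ⇒ α))) = ¬5 = 2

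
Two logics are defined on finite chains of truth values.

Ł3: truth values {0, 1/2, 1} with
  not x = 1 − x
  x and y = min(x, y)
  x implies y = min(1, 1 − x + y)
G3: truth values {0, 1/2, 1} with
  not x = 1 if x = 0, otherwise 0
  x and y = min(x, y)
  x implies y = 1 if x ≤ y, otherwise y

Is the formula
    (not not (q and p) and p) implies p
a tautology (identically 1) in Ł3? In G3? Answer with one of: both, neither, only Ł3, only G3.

both

In Ł3: every assignment gives 1 — tautology.
In G3: every assignment gives 1 — tautology.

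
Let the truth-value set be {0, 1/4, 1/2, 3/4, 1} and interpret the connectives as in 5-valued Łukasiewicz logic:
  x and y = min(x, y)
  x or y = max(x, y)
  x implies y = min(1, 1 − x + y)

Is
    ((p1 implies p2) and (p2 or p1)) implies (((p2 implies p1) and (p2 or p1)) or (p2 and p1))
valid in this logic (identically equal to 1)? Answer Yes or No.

No

Counterexample: take p1 = 0, p2 = 3/4.
p1 implies p2 = 0 implies 3/4 = 1
p2 or p1 = 3/4 or 0 = 3/4
(p1 implies p2) and (p2 or p1) = 1 and 3/4 = 3/4
p2 implies p1 = 3/4 implies 0 = 1/4
p2 or p1 = 3/4 or 0 = 3/4
(p2 implies p1) and (p2 or p1) = 1/4 and 3/4 = 1/4
p2 and p1 = 3/4 and 0 = 0
((p2 implies p1) and (p2 or p1)) or (p2 and p1) = 1/4 or 0 = 1/4
((p1 implies p2) and (p2 or p1)) implies (((p2 implies p1) and (p2 or p1)) or (p2 and p1)) = 3/4 implies 1/4 = 1/2
This gives 1/2 ≠ 1.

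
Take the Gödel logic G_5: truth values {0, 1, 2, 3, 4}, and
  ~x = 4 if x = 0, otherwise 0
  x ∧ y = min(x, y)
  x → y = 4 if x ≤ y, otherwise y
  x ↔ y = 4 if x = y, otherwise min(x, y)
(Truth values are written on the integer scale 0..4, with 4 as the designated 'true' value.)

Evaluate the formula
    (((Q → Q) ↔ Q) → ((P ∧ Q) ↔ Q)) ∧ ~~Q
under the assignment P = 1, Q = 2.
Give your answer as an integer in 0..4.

Q → Q = 2 → 2 = 4
(Q → Q) ↔ Q = 4 ↔ 2 = 2
P ∧ Q = 1 ∧ 2 = 1
(P ∧ Q) ↔ Q = 1 ↔ 2 = 1
((Q → Q) ↔ Q) → ((P ∧ Q) ↔ Q) = 2 → 1 = 1
~Q = ~2 = 0
~~Q = ~0 = 4
(((Q → Q) ↔ Q) → ((P ∧ Q) ↔ Q)) ∧ ~~Q = 1 ∧ 4 = 1

1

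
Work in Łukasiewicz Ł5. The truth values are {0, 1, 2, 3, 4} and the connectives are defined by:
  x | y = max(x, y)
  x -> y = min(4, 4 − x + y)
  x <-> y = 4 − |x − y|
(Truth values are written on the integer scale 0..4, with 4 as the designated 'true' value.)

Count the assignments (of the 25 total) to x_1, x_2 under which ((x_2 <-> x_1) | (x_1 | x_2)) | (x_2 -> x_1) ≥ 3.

24

value 4: 19 assignments (counts)
value 3: 5 assignments (counts)
value 2: 1 assignment
So 24 of the 25 assignments meet the threshold.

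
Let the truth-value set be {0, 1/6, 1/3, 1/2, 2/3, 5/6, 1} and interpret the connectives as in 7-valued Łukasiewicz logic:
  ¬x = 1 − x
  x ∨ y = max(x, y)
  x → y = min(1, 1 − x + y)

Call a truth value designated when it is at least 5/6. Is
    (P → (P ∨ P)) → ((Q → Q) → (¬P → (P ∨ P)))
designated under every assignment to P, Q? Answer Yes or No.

No

Counterexample: take P = 0, Q = 0.
P ∨ P = 0 ∨ 0 = 0
P → (P ∨ P) = 0 → 0 = 1
Q → Q = 0 → 0 = 1
¬P = ¬0 = 1
P ∨ P = 0 ∨ 0 = 0
¬P → (P ∨ P) = 1 → 0 = 0
(Q → Q) → (¬P → (P ∨ P)) = 1 → 0 = 0
(P → (P ∨ P)) → ((Q → Q) → (¬P → (P ∨ P))) = 1 → 0 = 0
This gives 0, which is below 5/6.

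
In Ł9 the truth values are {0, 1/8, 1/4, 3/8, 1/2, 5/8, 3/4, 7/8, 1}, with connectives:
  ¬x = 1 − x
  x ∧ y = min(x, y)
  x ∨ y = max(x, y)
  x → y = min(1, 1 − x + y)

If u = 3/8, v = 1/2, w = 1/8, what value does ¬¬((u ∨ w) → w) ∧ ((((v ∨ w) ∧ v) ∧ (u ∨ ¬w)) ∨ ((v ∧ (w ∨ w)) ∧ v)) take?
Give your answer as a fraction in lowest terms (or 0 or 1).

u ∨ w = 3/8 ∨ 1/8 = 3/8
(u ∨ w) → w = 3/8 → 1/8 = 3/4
¬((u ∨ w) → w) = ¬3/4 = 1/4
¬¬((u ∨ w) → w) = ¬1/4 = 3/4
v ∨ w = 1/2 ∨ 1/8 = 1/2
(v ∨ w) ∧ v = 1/2 ∧ 1/2 = 1/2
¬w = ¬1/8 = 7/8
u ∨ ¬w = 3/8 ∨ 7/8 = 7/8
((v ∨ w) ∧ v) ∧ (u ∨ ¬w) = 1/2 ∧ 7/8 = 1/2
w ∨ w = 1/8 ∨ 1/8 = 1/8
v ∧ (w ∨ w) = 1/2 ∧ 1/8 = 1/8
(v ∧ (w ∨ w)) ∧ v = 1/8 ∧ 1/2 = 1/8
(((v ∨ w) ∧ v) ∧ (u ∨ ¬w)) ∨ ((v ∧ (w ∨ w)) ∧ v) = 1/2 ∨ 1/8 = 1/2
¬¬((u ∨ w) → w) ∧ ((((v ∨ w) ∧ v) ∧ (u ∨ ¬w)) ∨ ((v ∧ (w ∨ w)) ∧ v)) = 3/4 ∧ 1/2 = 1/2

1/2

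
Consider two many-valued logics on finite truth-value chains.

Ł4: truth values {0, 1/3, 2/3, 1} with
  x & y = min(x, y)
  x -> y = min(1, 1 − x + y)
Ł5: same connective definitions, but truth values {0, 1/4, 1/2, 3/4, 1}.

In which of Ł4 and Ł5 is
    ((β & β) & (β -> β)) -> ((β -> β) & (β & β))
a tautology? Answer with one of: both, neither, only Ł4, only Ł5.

In Ł4: every assignment gives 1 — tautology.
In Ł5: every assignment gives 1 — tautology.

both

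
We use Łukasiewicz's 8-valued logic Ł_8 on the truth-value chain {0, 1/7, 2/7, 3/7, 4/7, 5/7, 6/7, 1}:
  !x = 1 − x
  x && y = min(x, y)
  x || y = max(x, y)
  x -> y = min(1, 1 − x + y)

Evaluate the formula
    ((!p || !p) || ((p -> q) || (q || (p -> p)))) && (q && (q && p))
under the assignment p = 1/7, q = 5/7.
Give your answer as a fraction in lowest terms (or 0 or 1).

!p = !1/7 = 6/7
!p = !1/7 = 6/7
!p || !p = 6/7 || 6/7 = 6/7
p -> q = 1/7 -> 5/7 = 1
p -> p = 1/7 -> 1/7 = 1
q || (p -> p) = 5/7 || 1 = 1
(p -> q) || (q || (p -> p)) = 1 || 1 = 1
(!p || !p) || ((p -> q) || (q || (p -> p))) = 6/7 || 1 = 1
q && p = 5/7 && 1/7 = 1/7
q && (q && p) = 5/7 && 1/7 = 1/7
((!p || !p) || ((p -> q) || (q || (p -> p)))) && (q && (q && p)) = 1 && 1/7 = 1/7

1/7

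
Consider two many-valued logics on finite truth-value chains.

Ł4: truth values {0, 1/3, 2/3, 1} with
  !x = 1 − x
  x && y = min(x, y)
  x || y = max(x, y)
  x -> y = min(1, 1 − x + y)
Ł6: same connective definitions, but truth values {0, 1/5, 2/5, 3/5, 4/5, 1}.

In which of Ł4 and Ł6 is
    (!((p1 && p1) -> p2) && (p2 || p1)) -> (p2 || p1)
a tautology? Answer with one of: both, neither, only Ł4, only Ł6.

In Ł4: every assignment gives 1 — tautology.
In Ł6: every assignment gives 1 — tautology.

both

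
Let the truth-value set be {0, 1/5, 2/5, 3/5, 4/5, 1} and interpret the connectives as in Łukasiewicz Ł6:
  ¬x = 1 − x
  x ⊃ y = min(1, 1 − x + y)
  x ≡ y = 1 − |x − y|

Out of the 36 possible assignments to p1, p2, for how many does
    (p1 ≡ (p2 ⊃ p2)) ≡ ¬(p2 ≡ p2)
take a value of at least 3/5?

18

value 1: 6 assignments (counts)
value 4/5: 6 assignments (counts)
value 3/5: 6 assignments (counts)
value 2/5: 6 assignments
value 1/5: 6 assignments
value 0: 6 assignments
So 18 of the 36 assignments meet the threshold.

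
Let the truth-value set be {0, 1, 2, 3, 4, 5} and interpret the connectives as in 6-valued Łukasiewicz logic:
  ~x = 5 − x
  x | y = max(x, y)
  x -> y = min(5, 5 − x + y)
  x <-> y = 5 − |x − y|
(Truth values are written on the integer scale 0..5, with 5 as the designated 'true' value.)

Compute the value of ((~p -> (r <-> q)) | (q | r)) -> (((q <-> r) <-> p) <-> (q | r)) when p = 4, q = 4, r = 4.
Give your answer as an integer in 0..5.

~p = ~4 = 1
r <-> q = 4 <-> 4 = 5
~p -> (r <-> q) = 1 -> 5 = 5
q | r = 4 | 4 = 4
(~p -> (r <-> q)) | (q | r) = 5 | 4 = 5
q <-> r = 4 <-> 4 = 5
(q <-> r) <-> p = 5 <-> 4 = 4
q | r = 4 | 4 = 4
((q <-> r) <-> p) <-> (q | r) = 4 <-> 4 = 5
((~p -> (r <-> q)) | (q | r)) -> (((q <-> r) <-> p) <-> (q | r)) = 5 -> 5 = 5

5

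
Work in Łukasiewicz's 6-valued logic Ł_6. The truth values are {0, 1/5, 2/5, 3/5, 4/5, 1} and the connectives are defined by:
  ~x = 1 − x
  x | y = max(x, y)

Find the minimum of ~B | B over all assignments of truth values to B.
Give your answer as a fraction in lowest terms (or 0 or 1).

3/5

Take B = 2/5:
~B = ~2/5 = 3/5
~B | B = 3/5 | 2/5 = 3/5
No assignment yields a value below 3/5, so this is the minimum.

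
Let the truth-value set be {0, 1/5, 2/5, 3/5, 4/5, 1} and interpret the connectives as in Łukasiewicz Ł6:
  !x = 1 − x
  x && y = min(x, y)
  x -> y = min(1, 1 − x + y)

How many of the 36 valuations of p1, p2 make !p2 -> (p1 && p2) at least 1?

15

value 1: 15 assignments (counts)
value 4/5: 6 assignments
value 3/5: 2 assignments
value 2/5: 6 assignments
value 1/5: 1 assignment
value 0: 6 assignments
So 15 of the 36 assignments meet the threshold.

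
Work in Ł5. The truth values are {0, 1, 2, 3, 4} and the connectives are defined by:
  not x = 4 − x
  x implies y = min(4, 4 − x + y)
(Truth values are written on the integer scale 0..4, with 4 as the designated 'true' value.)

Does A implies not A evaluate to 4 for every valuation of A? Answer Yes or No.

Counterexample: take A = 3.
not A = not 3 = 1
A implies not A = 3 implies 1 = 2
This gives 2 ≠ 4.

No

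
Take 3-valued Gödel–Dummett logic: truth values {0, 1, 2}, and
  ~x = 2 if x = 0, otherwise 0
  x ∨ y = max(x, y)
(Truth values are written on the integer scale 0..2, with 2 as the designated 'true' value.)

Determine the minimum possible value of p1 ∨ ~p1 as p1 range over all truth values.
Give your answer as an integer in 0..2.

1

Take p1 = 1:
~p1 = ~1 = 0
p1 ∨ ~p1 = 1 ∨ 0 = 1
No assignment yields a value below 1, so this is the minimum.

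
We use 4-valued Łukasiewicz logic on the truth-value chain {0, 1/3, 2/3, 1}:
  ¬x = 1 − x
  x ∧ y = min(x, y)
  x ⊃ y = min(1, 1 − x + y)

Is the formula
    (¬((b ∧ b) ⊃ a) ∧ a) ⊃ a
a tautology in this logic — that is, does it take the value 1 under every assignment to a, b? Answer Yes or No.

a = 0, b = 0 ↦ 1
a = 0, b = 1/3 ↦ 1
a = 0, b = 2/3 ↦ 1
a = 0, b = 1 ↦ 1
a = 1/3, b = 0 ↦ 1
a = 1/3, b = 1/3 ↦ 1
a = 1/3, b = 2/3 ↦ 1
a = 1/3, b = 1 ↦ 1
a = 2/3, b = 0 ↦ 1
a = 2/3, b = 1/3 ↦ 1
a = 2/3, b = 2/3 ↦ 1
a = 2/3, b = 1 ↦ 1
a = 1, b = 0 ↦ 1
a = 1, b = 1/3 ↦ 1
a = 1, b = 2/3 ↦ 1
a = 1, b = 1 ↦ 1
Every assignment gives a value ≥ 1.

Yes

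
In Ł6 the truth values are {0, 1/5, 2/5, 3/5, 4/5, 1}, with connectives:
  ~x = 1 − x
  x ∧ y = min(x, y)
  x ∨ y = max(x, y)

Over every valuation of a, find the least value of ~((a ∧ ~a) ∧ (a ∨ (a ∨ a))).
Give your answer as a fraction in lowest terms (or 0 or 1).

3/5

Take a = 2/5:
~a = ~2/5 = 3/5
a ∧ ~a = 2/5 ∧ 3/5 = 2/5
a ∨ a = 2/5 ∨ 2/5 = 2/5
a ∨ (a ∨ a) = 2/5 ∨ 2/5 = 2/5
(a ∧ ~a) ∧ (a ∨ (a ∨ a)) = 2/5 ∧ 2/5 = 2/5
~((a ∧ ~a) ∧ (a ∨ (a ∨ a))) = ~2/5 = 3/5
No assignment yields a value below 3/5, so this is the minimum.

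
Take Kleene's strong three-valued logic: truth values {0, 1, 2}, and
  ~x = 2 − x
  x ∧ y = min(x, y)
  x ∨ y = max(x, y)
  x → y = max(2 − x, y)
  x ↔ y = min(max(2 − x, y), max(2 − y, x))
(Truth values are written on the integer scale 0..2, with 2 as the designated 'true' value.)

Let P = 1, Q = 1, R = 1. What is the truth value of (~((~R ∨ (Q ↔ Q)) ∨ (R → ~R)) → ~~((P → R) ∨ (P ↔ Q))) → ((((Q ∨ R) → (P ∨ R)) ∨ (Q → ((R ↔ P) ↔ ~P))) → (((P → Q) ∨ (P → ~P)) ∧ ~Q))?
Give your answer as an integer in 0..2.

1

~R = ~1 = 1
Q ↔ Q = 1 ↔ 1 = 1
~R ∨ (Q ↔ Q) = 1 ∨ 1 = 1
~R = ~1 = 1
R → ~R = 1 → 1 = 1
(~R ∨ (Q ↔ Q)) ∨ (R → ~R) = 1 ∨ 1 = 1
~((~R ∨ (Q ↔ Q)) ∨ (R → ~R)) = ~1 = 1
P → R = 1 → 1 = 1
P ↔ Q = 1 ↔ 1 = 1
(P → R) ∨ (P ↔ Q) = 1 ∨ 1 = 1
~((P → R) ∨ (P ↔ Q)) = ~1 = 1
~~((P → R) ∨ (P ↔ Q)) = ~1 = 1
~((~R ∨ (Q ↔ Q)) ∨ (R → ~R)) → ~~((P → R) ∨ (P ↔ Q)) = 1 → 1 = 1
Q ∨ R = 1 ∨ 1 = 1
P ∨ R = 1 ∨ 1 = 1
(Q ∨ R) → (P ∨ R) = 1 → 1 = 1
R ↔ P = 1 ↔ 1 = 1
~P = ~1 = 1
(R ↔ P) ↔ ~P = 1 ↔ 1 = 1
Q → ((R ↔ P) ↔ ~P) = 1 → 1 = 1
((Q ∨ R) → (P ∨ R)) ∨ (Q → ((R ↔ P) ↔ ~P)) = 1 ∨ 1 = 1
P → Q = 1 → 1 = 1
~P = ~1 = 1
P → ~P = 1 → 1 = 1
(P → Q) ∨ (P → ~P) = 1 ∨ 1 = 1
~Q = ~1 = 1
((P → Q) ∨ (P → ~P)) ∧ ~Q = 1 ∧ 1 = 1
(((Q ∨ R) → (P ∨ R)) ∨ (Q → ((R ↔ P) ↔ ~P))) → (((P → Q) ∨ (P → ~P)) ∧ ~Q) = 1 → 1 = 1
(~((~R ∨ (Q ↔ Q)) ∨ (R → ~R)) → ~~((P → R) ∨ (P ↔ Q))) → ((((Q ∨ R) → (P ∨ R)) ∨ (Q → ((R ↔ P) ↔ ~P))) → (((P → Q) ∨ (P → ~P)) ∧ ~Q)) = 1 → 1 = 1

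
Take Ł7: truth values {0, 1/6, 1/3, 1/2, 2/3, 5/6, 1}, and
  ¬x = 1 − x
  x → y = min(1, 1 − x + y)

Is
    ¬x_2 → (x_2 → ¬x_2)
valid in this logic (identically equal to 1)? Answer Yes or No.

Yes

x_2 = 0 ↦ 1
x_2 = 1/6 ↦ 1
x_2 = 1/3 ↦ 1
x_2 = 1/2 ↦ 1
x_2 = 2/3 ↦ 1
x_2 = 5/6 ↦ 1
x_2 = 1 ↦ 1
Every assignment gives a value ≥ 1.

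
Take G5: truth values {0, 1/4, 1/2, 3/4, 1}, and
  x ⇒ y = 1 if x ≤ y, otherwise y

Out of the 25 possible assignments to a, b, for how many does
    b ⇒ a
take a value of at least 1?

value 1: 15 assignments (counts)
value 3/4: 1 assignment
value 1/2: 2 assignments
value 1/4: 3 assignments
value 0: 4 assignments
So 15 of the 25 assignments meet the threshold.

15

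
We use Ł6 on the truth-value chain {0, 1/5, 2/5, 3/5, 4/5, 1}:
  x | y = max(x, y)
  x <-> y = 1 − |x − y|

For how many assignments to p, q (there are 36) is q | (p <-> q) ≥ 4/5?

23

value 1: 11 assignments (counts)
value 4/5: 12 assignments (counts)
value 3/5: 7 assignments
value 2/5: 3 assignments
value 1/5: 2 assignments
value 0: 1 assignment
So 23 of the 36 assignments meet the threshold.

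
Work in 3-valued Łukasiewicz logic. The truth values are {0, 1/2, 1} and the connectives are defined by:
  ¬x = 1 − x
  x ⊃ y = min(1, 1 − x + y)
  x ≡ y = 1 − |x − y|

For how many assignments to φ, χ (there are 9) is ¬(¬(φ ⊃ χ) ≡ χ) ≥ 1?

4

φ = 0, χ = 0 ↦ 0  <
φ = 0, χ = 1/2 ↦ 1/2  <
φ = 0, χ = 1 ↦ 1  ≥
φ = 1/2, χ = 0 ↦ 1/2  <
φ = 1/2, χ = 1/2 ↦ 1/2  <
φ = 1/2, χ = 1 ↦ 1  ≥
φ = 1, χ = 0 ↦ 1  ≥
φ = 1, χ = 1/2 ↦ 0  <
φ = 1, χ = 1 ↦ 1  ≥
So 4 of the 9 assignments meet the threshold.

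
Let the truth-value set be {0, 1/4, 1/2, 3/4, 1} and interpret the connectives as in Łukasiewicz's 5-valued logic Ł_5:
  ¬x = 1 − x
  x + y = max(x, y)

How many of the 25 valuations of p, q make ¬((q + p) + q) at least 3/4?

value 1: 1 assignment (counts)
value 3/4: 3 assignments (counts)
value 1/2: 5 assignments
value 1/4: 7 assignments
value 0: 9 assignments
So 4 of the 25 assignments meet the threshold.

4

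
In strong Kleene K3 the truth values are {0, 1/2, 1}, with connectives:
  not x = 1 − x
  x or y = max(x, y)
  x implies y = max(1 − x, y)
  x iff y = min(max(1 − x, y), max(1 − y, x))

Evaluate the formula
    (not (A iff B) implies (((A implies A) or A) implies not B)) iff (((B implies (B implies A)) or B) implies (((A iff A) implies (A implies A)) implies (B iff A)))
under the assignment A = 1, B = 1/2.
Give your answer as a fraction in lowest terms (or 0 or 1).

1/2

A iff B = 1 iff 1/2 = 1/2
not (A iff B) = not 1/2 = 1/2
A implies A = 1 implies 1 = 1
(A implies A) or A = 1 or 1 = 1
not B = not 1/2 = 1/2
((A implies A) or A) implies not B = 1 implies 1/2 = 1/2
not (A iff B) implies (((A implies A) or A) implies not B) = 1/2 implies 1/2 = 1/2
B implies A = 1/2 implies 1 = 1
B implies (B implies A) = 1/2 implies 1 = 1
(B implies (B implies A)) or B = 1 or 1/2 = 1
A iff A = 1 iff 1 = 1
A implies A = 1 implies 1 = 1
(A iff A) implies (A implies A) = 1 implies 1 = 1
B iff A = 1/2 iff 1 = 1/2
((A iff A) implies (A implies A)) implies (B iff A) = 1 implies 1/2 = 1/2
((B implies (B implies A)) or B) implies (((A iff A) implies (A implies A)) implies (B iff A)) = 1 implies 1/2 = 1/2
(not (A iff B) implies (((A implies A) or A) implies not B)) iff (((B implies (B implies A)) or B) implies (((A iff A) implies (A implies A)) implies (B iff A))) = 1/2 iff 1/2 = 1/2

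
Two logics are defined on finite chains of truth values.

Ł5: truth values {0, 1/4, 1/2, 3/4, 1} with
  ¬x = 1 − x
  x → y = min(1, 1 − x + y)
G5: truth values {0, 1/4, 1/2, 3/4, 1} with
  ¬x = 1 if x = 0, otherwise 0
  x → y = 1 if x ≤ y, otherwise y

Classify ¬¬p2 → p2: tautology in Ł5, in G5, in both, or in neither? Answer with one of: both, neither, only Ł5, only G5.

In Ł5: every assignment gives 1 — tautology.
In G5: at p2 = 1/4 the value is 1/4 — not a tautology.

only Ł5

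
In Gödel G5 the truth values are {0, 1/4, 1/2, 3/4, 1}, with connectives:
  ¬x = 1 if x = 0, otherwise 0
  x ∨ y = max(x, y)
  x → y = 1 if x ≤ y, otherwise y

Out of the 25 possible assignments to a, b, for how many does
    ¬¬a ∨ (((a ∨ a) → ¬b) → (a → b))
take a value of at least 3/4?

value 1: 25 assignments (counts)
So 25 of the 25 assignments meet the threshold.

25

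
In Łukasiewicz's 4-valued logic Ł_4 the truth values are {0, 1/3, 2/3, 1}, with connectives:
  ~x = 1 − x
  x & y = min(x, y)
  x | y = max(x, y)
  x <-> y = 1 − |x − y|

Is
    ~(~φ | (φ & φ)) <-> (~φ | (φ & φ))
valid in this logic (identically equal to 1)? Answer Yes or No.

Counterexample: take φ = 0.
~φ = ~0 = 1
φ & φ = 0 & 0 = 0
~φ | (φ & φ) = 1 | 0 = 1
~(~φ | (φ & φ)) = ~1 = 0
~φ = ~0 = 1
φ & φ = 0 & 0 = 0
~φ | (φ & φ) = 1 | 0 = 1
~(~φ | (φ & φ)) <-> (~φ | (φ & φ)) = 0 <-> 1 = 0
This gives 0 ≠ 1.

No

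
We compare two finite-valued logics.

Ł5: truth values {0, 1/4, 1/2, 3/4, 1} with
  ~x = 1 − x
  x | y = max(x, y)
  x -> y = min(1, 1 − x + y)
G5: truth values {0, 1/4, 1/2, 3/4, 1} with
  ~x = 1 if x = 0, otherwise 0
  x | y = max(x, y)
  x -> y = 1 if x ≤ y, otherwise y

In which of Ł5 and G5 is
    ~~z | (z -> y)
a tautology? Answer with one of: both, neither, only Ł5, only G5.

only G5

In Ł5: at y = 0, z = 1/4 the value is 3/4 — not a tautology.
In G5: every assignment gives 1 — tautology.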